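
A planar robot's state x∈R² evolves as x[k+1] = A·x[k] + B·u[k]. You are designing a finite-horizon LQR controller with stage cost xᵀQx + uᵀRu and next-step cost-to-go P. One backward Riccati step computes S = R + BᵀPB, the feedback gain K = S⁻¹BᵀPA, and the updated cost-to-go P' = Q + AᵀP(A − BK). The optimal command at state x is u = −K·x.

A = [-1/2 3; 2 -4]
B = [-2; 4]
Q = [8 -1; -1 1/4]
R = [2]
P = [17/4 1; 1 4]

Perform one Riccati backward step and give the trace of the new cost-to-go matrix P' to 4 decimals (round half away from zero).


BᵀP = [-4.5000 14.0000]
S = R + BᵀPB = [2] + [65.0000] = [67.0000]
BᵀPA = [30.2500 -69.5000]
K = S⁻¹·BᵀPA = [0.4515 -1.0373]
A−BK = [0.4030 0.9254; 0.1940 0.1493]
AᵀP(A−BK) = [1.4049 1.0037; 1.0037 6.1567]
P' = Q + AᵀP(A−BK) = [9.4049 0.0037; 0.0037 6.4067]
tr(P') = 15.8116

15.8116


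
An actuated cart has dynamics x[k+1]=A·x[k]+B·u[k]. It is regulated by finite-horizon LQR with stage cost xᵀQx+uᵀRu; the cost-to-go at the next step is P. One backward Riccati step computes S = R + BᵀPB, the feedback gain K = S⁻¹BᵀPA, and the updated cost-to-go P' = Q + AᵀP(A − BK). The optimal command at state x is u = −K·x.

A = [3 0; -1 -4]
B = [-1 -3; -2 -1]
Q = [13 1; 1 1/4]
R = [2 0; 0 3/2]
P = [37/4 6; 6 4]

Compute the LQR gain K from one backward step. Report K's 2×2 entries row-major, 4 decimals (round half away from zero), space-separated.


-0.1281 0.4133 -0.5554 0.4478

BᵀP = [-21.2500 -14.0000; -33.7500 -22.0000]
S = R + BᵀPB = [2 0; 0 3/2] + [49.2500 77.7500; 77.7500 123.2500] = [51.2500 77.7500; 77.7500 124.7500]
BᵀPA = [-49.7500 56.0000; -79.2500 88.0000]
K = S⁻¹·BᵀPA = [-0.1281 0.4133; -0.5554 0.4478]
A−BK = [1.2056 1.7567; -1.8116 -2.7255]
AᵀP(A−BK) = [0.8590 0.0517; 0.0517 1.4467]
P' = Q + AᵀP(A−BK) = [13.8590 1.0517; 1.0517 1.6967]
tr(P') = 15.5557


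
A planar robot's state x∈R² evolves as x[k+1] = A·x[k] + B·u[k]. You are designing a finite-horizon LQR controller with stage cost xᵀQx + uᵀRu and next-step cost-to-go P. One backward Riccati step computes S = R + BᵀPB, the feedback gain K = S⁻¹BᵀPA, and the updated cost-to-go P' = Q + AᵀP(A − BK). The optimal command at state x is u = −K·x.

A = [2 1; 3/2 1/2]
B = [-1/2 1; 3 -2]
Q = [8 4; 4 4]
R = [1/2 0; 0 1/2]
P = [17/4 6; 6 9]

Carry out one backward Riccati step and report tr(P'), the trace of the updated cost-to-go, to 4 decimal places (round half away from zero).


BᵀP = [15.8750 24.0000; -7.7500 -12.0000]
S = R + BᵀPB = [1/2 0; 0 1/2] + [64.0625 -32.1250; -32.1250 16.2500] = [64.5625 -32.1250; -32.1250 16.7500]
BᵀPA = [67.7500 27.8750; -33.5000 -13.7500]
K = S⁻¹·BᵀPA = [1.1866 0.5098; 0.2758 0.1569]
A−BK = [2.3175 1.0980; -1.5082 -0.7157]
AᵀP(A−BK) = [2.0969 0.9657; 0.9657 0.4461]
P' = Q + AᵀP(A−BK) = [10.0969 4.9657; 4.9657 4.4461]
tr(P') = 14.5430

14.5430


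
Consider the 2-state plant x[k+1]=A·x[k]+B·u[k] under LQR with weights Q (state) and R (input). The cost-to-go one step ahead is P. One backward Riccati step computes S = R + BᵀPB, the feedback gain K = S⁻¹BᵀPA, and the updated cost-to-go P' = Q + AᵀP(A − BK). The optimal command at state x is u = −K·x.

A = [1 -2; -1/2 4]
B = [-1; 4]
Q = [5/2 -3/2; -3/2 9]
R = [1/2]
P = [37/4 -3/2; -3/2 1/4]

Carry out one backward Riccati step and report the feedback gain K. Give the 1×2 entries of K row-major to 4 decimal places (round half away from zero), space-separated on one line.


-0.6408 1.5728

BᵀP = [-15.2500 2.5000]
S = R + BᵀPB = [1/2] + [25.2500] = [25.7500]
BᵀPA = [-16.5000 40.5000]
K = S⁻¹·BᵀPA = [-0.6408 1.5728]
A−BK = [0.3592 -0.4272; 2.0631 -2.2913]
AᵀP(A−BK) = [0.2397 -0.5485; -0.5485 1.3010]
P' = Q + AᵀP(A−BK) = [2.7397 -2.0485; -2.0485 10.3010]
tr(P') = 13.0407


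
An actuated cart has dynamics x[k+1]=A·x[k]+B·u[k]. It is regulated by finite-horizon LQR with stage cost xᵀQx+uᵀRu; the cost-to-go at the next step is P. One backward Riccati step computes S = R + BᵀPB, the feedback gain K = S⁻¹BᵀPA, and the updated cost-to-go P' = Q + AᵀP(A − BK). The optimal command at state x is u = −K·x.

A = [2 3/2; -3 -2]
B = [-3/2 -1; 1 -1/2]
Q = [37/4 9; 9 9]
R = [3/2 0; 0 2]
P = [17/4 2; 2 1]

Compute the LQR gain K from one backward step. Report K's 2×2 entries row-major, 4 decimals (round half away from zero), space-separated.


-0.3202 -0.2795 -0.1504 -0.1615

BᵀP = [-4.3750 -2.0000; -5.2500 -2.5000]
S = R + BᵀPB = [3/2 0; 0 2] + [4.5625 5.3750; 5.3750 6.5000] = [6.0625 5.3750; 5.3750 8.5000]
BᵀPA = [-2.7500 -2.5625; -3.0000 -2.8750]
K = S⁻¹·BᵀPA = [-0.3202 -0.2795; -0.1504 -0.1615]
A−BK = [1.3692 0.9193; -2.7550 -1.8012]
AᵀP(A−BK) = [0.6680 0.4969; 0.4969 0.3820]
P' = Q + AᵀP(A−BK) = [9.9180 9.4969; 9.4969 9.3820]
tr(P') = 19.3000


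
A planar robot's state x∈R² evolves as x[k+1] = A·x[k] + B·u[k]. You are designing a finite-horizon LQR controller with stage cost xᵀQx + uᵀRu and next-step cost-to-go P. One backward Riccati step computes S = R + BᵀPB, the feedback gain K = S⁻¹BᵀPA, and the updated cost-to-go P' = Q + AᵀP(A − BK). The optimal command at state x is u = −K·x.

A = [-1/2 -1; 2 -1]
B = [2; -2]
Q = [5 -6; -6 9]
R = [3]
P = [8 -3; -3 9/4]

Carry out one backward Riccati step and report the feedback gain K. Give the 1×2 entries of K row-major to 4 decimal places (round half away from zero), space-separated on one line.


-0.4706 -0.1691

BᵀP = [22.0000 -10.5000]
S = R + BᵀPB = [3] + [65.0000] = [68.0000]
BᵀPA = [-32.0000 -11.5000]
K = S⁻¹·BᵀPA = [-0.4706 -0.1691]
A−BK = [0.4412 -0.6618; 1.0588 -1.3382]
AᵀP(A−BK) = [1.9412 -1.4118; -1.4118 2.3051]
P' = Q + AᵀP(A−BK) = [6.9412 -7.4118; -7.4118 11.3051]
tr(P') = 18.2463


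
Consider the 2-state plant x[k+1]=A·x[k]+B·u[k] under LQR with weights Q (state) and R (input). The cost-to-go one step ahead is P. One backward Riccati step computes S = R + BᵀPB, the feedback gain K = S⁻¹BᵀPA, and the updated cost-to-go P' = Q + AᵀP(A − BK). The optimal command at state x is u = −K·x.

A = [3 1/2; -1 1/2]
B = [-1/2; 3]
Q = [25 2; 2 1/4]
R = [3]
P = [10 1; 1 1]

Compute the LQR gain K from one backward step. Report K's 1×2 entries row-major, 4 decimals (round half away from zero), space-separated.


-0.7391 0.0217

BᵀP = [-2.0000 2.5000]
S = R + BᵀPB = [3] + [8.5000] = [11.5000]
BᵀPA = [-8.5000 0.2500]
K = S⁻¹·BᵀPA = [-0.7391 0.0217]
A−BK = [2.6304 0.5109; 1.2174 0.4348]
AᵀP(A−BK) = [78.7174 15.6848; 15.6848 3.2446]
P' = Q + AᵀP(A−BK) = [103.7174 17.6848; 17.6848 3.4946]
tr(P') = 107.2120


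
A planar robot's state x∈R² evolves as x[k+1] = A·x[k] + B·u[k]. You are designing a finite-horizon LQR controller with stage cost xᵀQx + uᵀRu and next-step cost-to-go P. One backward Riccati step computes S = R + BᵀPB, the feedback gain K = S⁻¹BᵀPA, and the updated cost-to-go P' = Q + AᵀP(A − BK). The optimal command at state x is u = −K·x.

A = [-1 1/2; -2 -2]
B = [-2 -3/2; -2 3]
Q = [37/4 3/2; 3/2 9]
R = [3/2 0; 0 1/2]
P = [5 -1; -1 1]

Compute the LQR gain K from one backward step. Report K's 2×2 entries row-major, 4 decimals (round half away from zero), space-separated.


0.5841 0.1381 -0.1852 -0.5347

BᵀP = [-8.0000 0.0000; -10.5000 4.5000]
S = R + BᵀPB = [3/2 0; 0 1/2] + [16.0000 12.0000; 12.0000 29.2500] = [17.5000 12.0000; 12.0000 29.7500]
BᵀPA = [8.0000 -4.0000; 1.5000 -14.2500]
K = S⁻¹·BᵀPA = [0.5841 0.1381; -0.1852 -0.5347]
A−BK = [-0.1095 -0.0259; -0.2761 -0.1198]
AᵀP(A−BK) = [0.6047 0.1975; 0.1975 0.1830]
P' = Q + AᵀP(A−BK) = [9.8547 1.6975; 1.6975 9.1830]
tr(P') = 19.0378


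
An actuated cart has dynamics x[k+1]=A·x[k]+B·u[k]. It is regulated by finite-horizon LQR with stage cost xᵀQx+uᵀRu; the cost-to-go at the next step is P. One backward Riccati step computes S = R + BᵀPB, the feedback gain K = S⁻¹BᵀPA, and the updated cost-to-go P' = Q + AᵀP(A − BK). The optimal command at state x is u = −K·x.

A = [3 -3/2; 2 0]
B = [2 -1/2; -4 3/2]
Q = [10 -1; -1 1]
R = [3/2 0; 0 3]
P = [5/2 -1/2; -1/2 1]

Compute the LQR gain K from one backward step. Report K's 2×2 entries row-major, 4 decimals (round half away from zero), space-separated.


0.3974 -0.3202 0.2824 -0.0788

BᵀP = [7.0000 -5.0000; -2.0000 1.7500]
S = R + BᵀPB = [3/2 0; 0 3] + [34.0000 -11.0000; -11.0000 3.6250] = [35.5000 -11.0000; -11.0000 6.6250]
BᵀPA = [11.0000 -10.5000; -2.5000 3.0000]
K = S⁻¹·BᵀPA = [0.3974 -0.3202; 0.2824 -0.0788]
A−BK = [2.3465 -0.8990; 3.1658 -1.1626]
AᵀP(A−BK) = [16.8350 -6.4249; -6.4249 2.4994]
P' = Q + AᵀP(A−BK) = [26.8350 -7.4249; -7.4249 3.4994]
tr(P') = 30.3344


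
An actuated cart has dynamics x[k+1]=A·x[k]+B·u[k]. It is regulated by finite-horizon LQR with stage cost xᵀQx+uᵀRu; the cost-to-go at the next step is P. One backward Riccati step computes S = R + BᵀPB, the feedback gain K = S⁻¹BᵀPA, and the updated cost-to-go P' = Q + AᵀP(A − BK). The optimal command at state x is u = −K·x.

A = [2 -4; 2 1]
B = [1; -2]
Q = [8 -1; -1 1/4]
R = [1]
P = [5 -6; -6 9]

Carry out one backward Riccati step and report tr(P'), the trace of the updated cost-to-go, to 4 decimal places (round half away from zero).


BᵀP = [17.0000 -24.0000]
S = R + BᵀPB = [1] + [65.0000] = [66.0000]
BᵀPA = [-14.0000 -92.0000]
K = S⁻¹·BᵀPA = [-0.2121 -1.3939]
A−BK = [2.2121 -2.6061; 1.5758 -1.7879]
AᵀP(A−BK) = [5.0303 -5.5152; -5.5152 8.7576]
P' = Q + AᵀP(A−BK) = [13.0303 -6.5152; -6.5152 9.0076]
tr(P') = 22.0379

22.0379


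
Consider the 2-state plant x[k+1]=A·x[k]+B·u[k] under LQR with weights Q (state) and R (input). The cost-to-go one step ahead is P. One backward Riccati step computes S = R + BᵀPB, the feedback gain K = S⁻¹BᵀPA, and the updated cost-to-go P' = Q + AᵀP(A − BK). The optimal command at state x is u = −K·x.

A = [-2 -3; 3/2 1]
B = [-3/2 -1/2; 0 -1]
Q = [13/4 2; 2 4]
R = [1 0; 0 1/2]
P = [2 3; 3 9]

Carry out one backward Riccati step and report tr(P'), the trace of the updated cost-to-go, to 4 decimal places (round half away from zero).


13.4710

BᵀP = [-3.0000 -4.5000; -4.0000 -10.5000]
S = R + BᵀPB = [1 0; 0 1/2] + [4.5000 6.0000; 6.0000 12.5000] = [5.5000 6.0000; 6.0000 13.0000]
BᵀPA = [-0.7500 4.5000; -7.7500 1.5000]
K = S⁻¹·BᵀPA = [1.0352 1.3944; -1.0739 -0.5282]
A−BK = [-0.9842 -1.1725; 0.4261 0.4718]
AᵀP(A−BK) = [2.7033 2.9525; 2.9525 3.5176]
P' = Q + AᵀP(A−BK) = [5.9533 4.9525; 4.9525 7.5176]
tr(P') = 13.4710


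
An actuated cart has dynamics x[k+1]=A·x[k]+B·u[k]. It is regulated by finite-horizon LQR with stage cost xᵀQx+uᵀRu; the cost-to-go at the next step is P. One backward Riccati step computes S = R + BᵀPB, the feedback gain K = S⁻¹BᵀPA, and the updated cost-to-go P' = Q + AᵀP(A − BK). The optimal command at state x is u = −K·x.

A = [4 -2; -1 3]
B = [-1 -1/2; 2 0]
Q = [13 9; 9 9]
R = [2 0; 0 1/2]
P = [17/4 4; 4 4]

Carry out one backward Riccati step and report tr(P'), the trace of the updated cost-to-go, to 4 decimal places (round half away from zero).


34.0000

BᵀP = [3.7500 4.0000; -2.1250 -2.0000]
S = R + BᵀPB = [2 0; 0 1/2] + [4.2500 -1.8750; -1.8750 1.0625] = [6.2500 -1.8750; -1.8750 1.5625]
BᵀPA = [11.0000 4.5000; -6.5000 -1.7500]
K = S⁻¹·BᵀPA = [0.8000 0.6000; -3.2000 -0.4000]
A−BK = [3.2000 -1.6000; -2.6000 1.8000]
AᵀP(A−BK) = [10.4000 0.8000; 0.8000 1.6000]
P' = Q + AᵀP(A−BK) = [23.4000 9.8000; 9.8000 10.6000]
tr(P') = 34.0000


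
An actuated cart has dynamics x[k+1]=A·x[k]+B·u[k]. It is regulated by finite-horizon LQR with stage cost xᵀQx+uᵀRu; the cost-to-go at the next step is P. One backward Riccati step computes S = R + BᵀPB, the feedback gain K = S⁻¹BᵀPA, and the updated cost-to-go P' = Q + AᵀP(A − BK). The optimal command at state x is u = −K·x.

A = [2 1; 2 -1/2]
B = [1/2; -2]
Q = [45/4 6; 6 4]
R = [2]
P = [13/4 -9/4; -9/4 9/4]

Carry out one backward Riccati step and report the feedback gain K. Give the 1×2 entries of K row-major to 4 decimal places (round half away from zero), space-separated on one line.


0.0613 0.5479

BᵀP = [6.1250 -5.6250]
S = R + BᵀPB = [2] + [14.3125] = [16.3125]
BᵀPA = [1.0000 8.9375]
K = S⁻¹·BᵀPA = [0.0613 0.5479]
A−BK = [1.9693 0.7261; 2.1226 0.5958]
AᵀP(A−BK) = [3.9387 1.4521; 1.4521 1.1657]
P' = Q + AᵀP(A−BK) = [15.1887 7.4521; 7.4521 5.1657]
tr(P') = 20.3544


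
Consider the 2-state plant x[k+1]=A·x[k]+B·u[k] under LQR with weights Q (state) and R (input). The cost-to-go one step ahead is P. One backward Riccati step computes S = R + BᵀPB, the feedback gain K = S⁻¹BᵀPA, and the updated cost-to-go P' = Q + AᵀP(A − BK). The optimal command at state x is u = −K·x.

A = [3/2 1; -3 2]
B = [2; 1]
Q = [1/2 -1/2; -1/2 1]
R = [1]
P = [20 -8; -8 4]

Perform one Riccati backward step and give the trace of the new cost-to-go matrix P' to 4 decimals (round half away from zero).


BᵀP = [32.0000 -12.0000]
S = R + BᵀPB = [1] + [52.0000] = [53.0000]
BᵀPA = [84.0000 8.0000]
K = S⁻¹·BᵀPA = [1.5849 0.1509]
A−BK = [-1.6698 0.6981; -4.5849 1.8491]
AᵀP(A−BK) = [19.8679 -6.6792; -6.6792 2.7925]
P' = Q + AᵀP(A−BK) = [20.3679 -7.1792; -7.1792 3.7925]
tr(P') = 24.1604

24.1604


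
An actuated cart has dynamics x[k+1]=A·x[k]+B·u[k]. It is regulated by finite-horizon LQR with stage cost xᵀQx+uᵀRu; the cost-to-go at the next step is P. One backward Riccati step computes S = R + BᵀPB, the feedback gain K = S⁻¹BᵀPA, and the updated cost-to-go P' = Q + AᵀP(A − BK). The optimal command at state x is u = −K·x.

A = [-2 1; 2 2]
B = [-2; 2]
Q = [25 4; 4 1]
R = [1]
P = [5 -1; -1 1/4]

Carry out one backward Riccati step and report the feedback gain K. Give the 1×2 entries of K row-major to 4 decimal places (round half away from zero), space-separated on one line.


0.9667 -0.2333

BᵀP = [-12.0000 2.5000]
S = R + BᵀPB = [1] + [29.0000] = [30.0000]
BᵀPA = [29.0000 -7.0000]
K = S⁻¹·BᵀPA = [0.9667 -0.2333]
A−BK = [-0.0667 0.5333; 0.0667 2.4667]
AᵀP(A−BK) = [0.9667 -0.2333; -0.2333 0.3667]
P' = Q + AᵀP(A−BK) = [25.9667 3.7667; 3.7667 1.3667]
tr(P') = 27.3333


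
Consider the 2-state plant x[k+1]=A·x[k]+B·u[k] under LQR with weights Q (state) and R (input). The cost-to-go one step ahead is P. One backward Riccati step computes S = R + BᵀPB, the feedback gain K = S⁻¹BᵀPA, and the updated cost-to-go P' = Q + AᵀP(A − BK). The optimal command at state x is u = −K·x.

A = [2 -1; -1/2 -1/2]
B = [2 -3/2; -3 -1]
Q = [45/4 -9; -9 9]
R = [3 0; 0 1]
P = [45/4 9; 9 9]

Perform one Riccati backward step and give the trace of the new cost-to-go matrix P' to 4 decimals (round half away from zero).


21.6161

BᵀP = [-4.5000 -9.0000; -25.8750 -22.5000]
S = R + BᵀPB = [3 0; 0 1] + [18.0000 15.7500; 15.7500 61.3125] = [21.0000 15.7500; 15.7500 62.3125]
BᵀPA = [-4.5000 9.0000; -40.5000 37.1250]
K = S⁻¹·BᵀPA = [0.3371 -0.0225; -0.7351 0.6015]
A−BK = [0.2231 -0.0527; -0.2239 0.0339]
AᵀP(A−BK) = [0.9933 -0.4913; -0.4913 0.3727]
P' = Q + AᵀP(A−BK) = [12.2433 -9.4913; -9.4913 9.3727]
tr(P') = 21.6161


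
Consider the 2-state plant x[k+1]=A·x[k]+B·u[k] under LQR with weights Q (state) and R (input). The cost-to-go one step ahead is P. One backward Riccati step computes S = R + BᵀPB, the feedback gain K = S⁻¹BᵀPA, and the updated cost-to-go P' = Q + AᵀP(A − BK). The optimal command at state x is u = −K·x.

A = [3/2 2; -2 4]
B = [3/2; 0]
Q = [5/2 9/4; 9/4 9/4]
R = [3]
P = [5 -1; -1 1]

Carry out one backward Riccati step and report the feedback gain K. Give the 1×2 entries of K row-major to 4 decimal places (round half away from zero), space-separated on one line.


BᵀP = [7.5000 -1.5000]
S = R + BᵀPB = [3] + [11.2500] = [14.2500]
BᵀPA = [14.2500 9.0000]
K = S⁻¹·BᵀPA = [1.0000 0.6316]
A−BK = [0.0000 1.0526; -2.0000 4.0000]
AᵀP(A−BK) = [7.0000 -4.0000; -4.0000 14.3158]
P' = Q + AᵀP(A−BK) = [9.5000 -1.7500; -1.7500 16.5658]
tr(P') = 26.0658

1.0000 0.6316


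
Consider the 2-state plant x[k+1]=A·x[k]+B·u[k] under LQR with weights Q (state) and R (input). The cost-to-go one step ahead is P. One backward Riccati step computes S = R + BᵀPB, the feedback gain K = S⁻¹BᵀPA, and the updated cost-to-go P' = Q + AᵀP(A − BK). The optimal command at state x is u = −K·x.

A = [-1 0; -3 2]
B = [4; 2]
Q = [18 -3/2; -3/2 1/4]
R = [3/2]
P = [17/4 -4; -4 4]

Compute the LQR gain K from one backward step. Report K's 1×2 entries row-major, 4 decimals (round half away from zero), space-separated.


0.6977 -0.7442

BᵀP = [9.0000 -8.0000]
S = R + BᵀPB = [3/2] + [20.0000] = [21.5000]
BᵀPA = [15.0000 -16.0000]
K = S⁻¹·BᵀPA = [0.6977 -0.7442]
A−BK = [-3.7907 2.9767; -4.3953 3.4884]
AᵀP(A−BK) = [5.7849 -4.8372; -4.8372 4.0930]
P' = Q + AᵀP(A−BK) = [23.7849 -6.3372; -6.3372 4.3430]
tr(P') = 28.1279


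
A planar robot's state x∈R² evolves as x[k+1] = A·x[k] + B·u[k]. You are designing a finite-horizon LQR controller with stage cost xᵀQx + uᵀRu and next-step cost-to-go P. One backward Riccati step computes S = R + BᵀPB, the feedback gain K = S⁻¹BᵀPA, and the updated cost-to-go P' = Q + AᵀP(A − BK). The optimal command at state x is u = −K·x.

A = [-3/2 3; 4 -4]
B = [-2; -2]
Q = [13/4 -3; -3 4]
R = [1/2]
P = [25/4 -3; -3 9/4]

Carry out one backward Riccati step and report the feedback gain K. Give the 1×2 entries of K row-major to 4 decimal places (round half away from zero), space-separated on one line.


BᵀP = [-6.5000 1.5000]
S = R + BᵀPB = [1/2] + [10.0000] = [10.5000]
BᵀPA = [15.7500 -25.5000]
K = S⁻¹·BᵀPA = [1.5000 -2.4286]
A−BK = [1.5000 -1.8571; 7.0000 -8.8571]
AᵀP(A−BK) = [62.4375 -79.8750; -79.8750 102.3214]
P' = Q + AᵀP(A−BK) = [65.6875 -82.8750; -82.8750 106.3214]
tr(P') = 172.0089

1.5000 -2.4286


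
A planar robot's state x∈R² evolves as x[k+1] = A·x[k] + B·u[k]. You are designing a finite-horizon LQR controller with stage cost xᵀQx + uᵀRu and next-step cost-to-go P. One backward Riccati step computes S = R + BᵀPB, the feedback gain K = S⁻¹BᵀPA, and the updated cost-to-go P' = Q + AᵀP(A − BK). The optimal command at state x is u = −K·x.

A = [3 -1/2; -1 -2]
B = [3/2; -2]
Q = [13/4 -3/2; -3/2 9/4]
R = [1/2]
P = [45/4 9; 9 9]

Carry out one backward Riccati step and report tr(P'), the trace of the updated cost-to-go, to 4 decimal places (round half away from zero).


106.6960

BᵀP = [-1.1250 -4.5000]
S = R + BᵀPB = [1/2] + [7.3125] = [7.8125]
BᵀPA = [1.1250 9.5625]
K = S⁻¹·BᵀPA = [0.1440 1.2240]
A−BK = [2.7840 -2.3360; -0.7120 0.4480]
AᵀP(A−BK) = [56.0880 -49.7520; -49.7520 45.1080]
P' = Q + AᵀP(A−BK) = [59.3380 -51.2520; -51.2520 47.3580]
tr(P') = 106.6960


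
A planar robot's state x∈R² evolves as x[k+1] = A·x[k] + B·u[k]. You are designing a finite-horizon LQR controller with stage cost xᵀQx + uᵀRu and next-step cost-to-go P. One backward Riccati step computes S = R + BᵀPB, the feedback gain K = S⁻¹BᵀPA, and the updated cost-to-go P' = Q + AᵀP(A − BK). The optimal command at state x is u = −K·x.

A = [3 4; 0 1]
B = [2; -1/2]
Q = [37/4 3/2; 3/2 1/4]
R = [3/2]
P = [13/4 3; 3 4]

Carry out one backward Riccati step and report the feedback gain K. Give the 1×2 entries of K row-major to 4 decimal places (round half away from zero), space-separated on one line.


1.5789 2.5263

BᵀP = [5.0000 4.0000]
S = R + BᵀPB = [3/2] + [8.0000] = [9.5000]
BᵀPA = [15.0000 24.0000]
K = S⁻¹·BᵀPA = [1.5789 2.5263]
A−BK = [-0.1579 -1.0526; 0.7895 2.2632]
AᵀP(A−BK) = [5.5658 10.1053; 10.1053 19.3684]
P' = Q + AᵀP(A−BK) = [14.8158 11.6053; 11.6053 19.6184]
tr(P') = 34.4342


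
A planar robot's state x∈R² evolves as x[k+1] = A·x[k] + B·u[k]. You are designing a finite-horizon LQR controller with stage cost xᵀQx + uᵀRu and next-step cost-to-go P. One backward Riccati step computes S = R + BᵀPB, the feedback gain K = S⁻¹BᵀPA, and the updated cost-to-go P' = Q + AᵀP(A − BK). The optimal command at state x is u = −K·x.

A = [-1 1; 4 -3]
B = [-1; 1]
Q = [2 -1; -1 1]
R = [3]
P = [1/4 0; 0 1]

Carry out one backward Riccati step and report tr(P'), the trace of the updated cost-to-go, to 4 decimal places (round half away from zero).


BᵀP = [-0.2500 1.0000]
S = R + BᵀPB = [3] + [1.2500] = [4.2500]
BᵀPA = [4.2500 -3.2500]
K = S⁻¹·BᵀPA = [1.0000 -0.7647]
A−BK = [0.0000 0.2353; 3.0000 -2.2353]
AᵀP(A−BK) = [12.0000 -9.0000; -9.0000 6.7647]
P' = Q + AᵀP(A−BK) = [14.0000 -10.0000; -10.0000 7.7647]
tr(P') = 21.7647

21.7647


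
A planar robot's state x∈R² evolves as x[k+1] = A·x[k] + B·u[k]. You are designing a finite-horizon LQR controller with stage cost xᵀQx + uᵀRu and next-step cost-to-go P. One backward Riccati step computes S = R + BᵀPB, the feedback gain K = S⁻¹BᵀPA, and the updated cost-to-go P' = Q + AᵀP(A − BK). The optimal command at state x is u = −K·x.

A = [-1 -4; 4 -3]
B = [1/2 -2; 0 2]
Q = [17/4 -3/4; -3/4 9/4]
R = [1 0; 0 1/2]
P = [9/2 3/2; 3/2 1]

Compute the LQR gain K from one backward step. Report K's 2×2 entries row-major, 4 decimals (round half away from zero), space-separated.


BᵀP = [2.2500 0.7500; -6.0000 -1.0000]
S = R + BᵀPB = [1 0; 0 1/2] + [1.1250 -3.0000; -3.0000 10.0000] = [2.1250 -3.0000; -3.0000 10.5000]
BᵀPA = [0.7500 -11.2500; 2.0000 27.0000]
K = S⁻¹·BᵀPA = [1.0423 -2.7887; 0.4883 1.7746]
A−BK = [-0.5446 0.9437; 3.0235 -6.5493]
AᵀP(A−BK) = [6.7418 -14.9577; -14.9577 37.7113]
P' = Q + AᵀP(A−BK) = [10.9918 -15.7077; -15.7077 39.9613]
tr(P') = 50.9531

1.0423 -2.7887 0.4883 1.7746


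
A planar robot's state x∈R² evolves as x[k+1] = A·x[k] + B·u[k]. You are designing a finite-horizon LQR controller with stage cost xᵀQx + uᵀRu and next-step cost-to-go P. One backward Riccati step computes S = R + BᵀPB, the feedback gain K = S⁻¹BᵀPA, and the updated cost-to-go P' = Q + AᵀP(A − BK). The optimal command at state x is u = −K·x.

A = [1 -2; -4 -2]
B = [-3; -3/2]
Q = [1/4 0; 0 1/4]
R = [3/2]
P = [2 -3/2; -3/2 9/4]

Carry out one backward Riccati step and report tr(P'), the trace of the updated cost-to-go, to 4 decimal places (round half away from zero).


BᵀP = [-3.7500 1.1250]
S = R + BᵀPB = [3/2] + [9.5625] = [11.0625]
BᵀPA = [-8.2500 5.2500]
K = S⁻¹·BᵀPA = [-0.7458 0.4746]
A−BK = [-1.2373 -0.5763; -5.1186 -1.2881]
AᵀP(A−BK) = [43.8475 8.9153; 8.9153 2.5085]
P' = Q + AᵀP(A−BK) = [44.0975 8.9153; 8.9153 2.7585]
tr(P') = 46.8559

46.8559


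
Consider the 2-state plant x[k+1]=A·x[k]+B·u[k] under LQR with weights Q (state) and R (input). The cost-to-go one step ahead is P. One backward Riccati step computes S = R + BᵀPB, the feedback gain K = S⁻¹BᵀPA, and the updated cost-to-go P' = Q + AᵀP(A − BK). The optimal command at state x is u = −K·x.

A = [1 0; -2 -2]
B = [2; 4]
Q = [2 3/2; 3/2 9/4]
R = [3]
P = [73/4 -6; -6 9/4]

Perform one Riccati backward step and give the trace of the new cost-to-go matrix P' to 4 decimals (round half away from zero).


40.8594

BᵀP = [12.5000 -3.0000]
S = R + BᵀPB = [3] + [13.0000] = [16.0000]
BᵀPA = [18.5000 6.0000]
K = S⁻¹·BᵀPA = [1.1563 0.3750]
A−BK = [-1.3125 -0.7500; -6.6250 -3.5000]
AᵀP(A−BK) = [29.8594 14.0625; 14.0625 6.7500]
P' = Q + AᵀP(A−BK) = [31.8594 15.5625; 15.5625 9.0000]
tr(P') = 40.8594


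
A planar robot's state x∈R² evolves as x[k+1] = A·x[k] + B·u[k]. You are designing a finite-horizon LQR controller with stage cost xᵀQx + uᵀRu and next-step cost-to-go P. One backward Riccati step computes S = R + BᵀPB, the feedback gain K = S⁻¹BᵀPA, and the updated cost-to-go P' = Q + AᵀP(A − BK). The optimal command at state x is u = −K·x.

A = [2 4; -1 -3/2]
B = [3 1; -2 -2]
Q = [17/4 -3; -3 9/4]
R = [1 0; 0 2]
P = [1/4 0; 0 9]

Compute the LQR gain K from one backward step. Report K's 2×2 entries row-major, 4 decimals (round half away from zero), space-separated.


0.4378 0.7861 0.0630 -0.0232

BᵀP = [0.7500 -18.0000; 0.2500 -18.0000]
S = R + BᵀPB = [1 0; 0 2] + [38.2500 36.7500; 36.7500 36.2500] = [39.2500 36.7500; 36.7500 38.2500]
BᵀPA = [19.5000 30.0000; 18.5000 28.0000]
K = S⁻¹·BᵀPA = [0.4378 0.7861; 0.0630 -0.0232]
A−BK = [0.6235 1.6650; 0.0017 0.0257]
AᵀP(A−BK) = [0.2968 0.6012; 0.6012 1.3180]
P' = Q + AᵀP(A−BK) = [4.5468 -2.3988; -2.3988 3.5680]
tr(P') = 8.1148


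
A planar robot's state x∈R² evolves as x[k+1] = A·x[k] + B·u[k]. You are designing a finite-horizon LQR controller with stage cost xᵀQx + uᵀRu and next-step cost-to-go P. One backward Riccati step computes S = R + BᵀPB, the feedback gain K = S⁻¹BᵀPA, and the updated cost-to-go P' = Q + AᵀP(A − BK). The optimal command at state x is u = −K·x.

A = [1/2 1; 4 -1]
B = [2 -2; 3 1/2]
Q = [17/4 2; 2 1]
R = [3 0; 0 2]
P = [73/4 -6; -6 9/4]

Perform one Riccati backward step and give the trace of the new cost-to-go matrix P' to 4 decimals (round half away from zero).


BᵀP = [18.5000 -5.2500; -39.5000 13.1250]
S = R + BᵀPB = [3 0; 0 2] + [21.2500 -39.6250; -39.6250 85.5625] = [24.2500 -39.6250; -39.6250 87.5625]
BᵀPA = [-11.7500 23.7500; 32.7500 -52.6250]
K = S⁻¹·BᵀPA = [0.4860 -0.0102; 0.5939 -0.6056]
A−BK = [0.7159 -0.1908; 2.2451 -0.6665]
AᵀP(A−BK) = [2.8212 -1.1609; -1.1609 0.8718]
P' = Q + AᵀP(A−BK) = [7.0712 0.8391; 0.8391 1.8718]
tr(P') = 8.9430

8.9430


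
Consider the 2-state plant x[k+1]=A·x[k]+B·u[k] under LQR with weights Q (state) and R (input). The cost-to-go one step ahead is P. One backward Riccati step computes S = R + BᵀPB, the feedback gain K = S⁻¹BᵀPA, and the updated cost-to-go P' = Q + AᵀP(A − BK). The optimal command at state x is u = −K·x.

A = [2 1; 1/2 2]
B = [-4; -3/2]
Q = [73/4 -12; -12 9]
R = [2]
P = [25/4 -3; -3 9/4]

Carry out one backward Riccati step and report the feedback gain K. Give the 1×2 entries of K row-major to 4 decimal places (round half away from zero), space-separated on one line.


BᵀP = [-20.5000 8.6250]
S = R + BᵀPB = [2] + [69.0625] = [71.0625]
BᵀPA = [-36.6875 -3.2500]
K = S⁻¹·BᵀPA = [-0.5163 -0.0457]
A−BK = [-0.0651 0.8171; -0.2744 1.9314]
AᵀP(A−BK) = [0.6218 -0.4279; -0.4279 3.1014]
P' = Q + AᵀP(A−BK) = [18.8718 -12.4279; -12.4279 12.1014]
tr(P') = 30.9732

-0.5163 -0.0457


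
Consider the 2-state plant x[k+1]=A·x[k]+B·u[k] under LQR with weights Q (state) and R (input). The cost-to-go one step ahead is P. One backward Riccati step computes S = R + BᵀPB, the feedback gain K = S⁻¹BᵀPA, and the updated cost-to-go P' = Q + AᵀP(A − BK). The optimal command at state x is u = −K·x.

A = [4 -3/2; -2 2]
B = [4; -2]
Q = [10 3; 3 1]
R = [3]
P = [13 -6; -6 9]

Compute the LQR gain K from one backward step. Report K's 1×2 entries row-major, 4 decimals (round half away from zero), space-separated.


BᵀP = [64.0000 -42.0000]
S = R + BᵀPB = [3] + [340.0000] = [343.0000]
BᵀPA = [340.0000 -180.0000]
K = S⁻¹·BᵀPA = [0.9913 -0.5248]
A−BK = [0.0350 0.5991; -0.0175 0.9504]
AᵀP(A−BK) = [2.9738 -1.5743; -1.5743 6.7894]
P' = Q + AᵀP(A−BK) = [12.9738 1.4257; 1.4257 7.7894]
tr(P') = 20.7631

0.9913 -0.5248


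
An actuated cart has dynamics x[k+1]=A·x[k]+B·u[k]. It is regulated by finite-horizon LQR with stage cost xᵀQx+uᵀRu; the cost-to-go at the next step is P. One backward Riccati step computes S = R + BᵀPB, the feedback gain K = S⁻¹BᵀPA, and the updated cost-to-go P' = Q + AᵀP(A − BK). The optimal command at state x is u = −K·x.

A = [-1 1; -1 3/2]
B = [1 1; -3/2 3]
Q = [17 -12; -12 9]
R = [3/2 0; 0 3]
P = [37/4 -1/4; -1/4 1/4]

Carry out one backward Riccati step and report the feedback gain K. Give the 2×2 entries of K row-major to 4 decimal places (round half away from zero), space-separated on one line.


-0.4884 0.4264 -0.4012 0.4574

BᵀP = [9.6250 -0.6250; 8.5000 0.5000]
S = R + BᵀPB = [3/2 0; 0 3] + [10.5625 7.7500; 7.7500 10.0000] = [12.0625 7.7500; 7.7500 13.0000]
BᵀPA = [-9.0000 8.6875; -9.0000 9.2500]
K = S⁻¹·BᵀPA = [-0.4884 0.4264; -0.4012 0.4574]
A−BK = [-0.1105 0.1163; -0.5291 0.7674]
AᵀP(A−BK) = [0.9942 -1.0465; -1.0465 1.1279]
P' = Q + AᵀP(A−BK) = [17.9942 -13.0465; -13.0465 10.1279]
tr(P') = 28.1221


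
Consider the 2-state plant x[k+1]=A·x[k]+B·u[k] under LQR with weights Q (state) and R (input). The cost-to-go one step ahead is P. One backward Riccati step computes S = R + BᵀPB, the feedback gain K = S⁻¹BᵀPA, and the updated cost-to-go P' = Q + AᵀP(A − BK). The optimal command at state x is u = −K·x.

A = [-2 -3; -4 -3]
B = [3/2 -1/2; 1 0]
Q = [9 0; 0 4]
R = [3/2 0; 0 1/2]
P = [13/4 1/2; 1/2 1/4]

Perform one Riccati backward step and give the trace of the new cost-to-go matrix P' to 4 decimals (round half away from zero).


21.9647

BᵀP = [5.3750 1.0000; -1.6250 -0.2500]
S = R + BᵀPB = [3/2 0; 0 1/2] + [9.0625 -2.6875; -2.6875 0.8125] = [10.5625 -2.6875; -2.6875 1.3125]
BᵀPA = [-14.7500 -19.1250; 4.2500 5.6250]
K = S⁻¹·BᵀPA = [-1.1953 -1.5035; 0.7906 1.2071]
A−BK = [0.1882 -0.1412; -2.8047 -1.4965]
AᵀP(A−BK) = [4.0094 4.1929; 4.1929 4.9553]
P' = Q + AᵀP(A−BK) = [13.0094 4.1929; 4.1929 8.9553]
tr(P') = 21.9647


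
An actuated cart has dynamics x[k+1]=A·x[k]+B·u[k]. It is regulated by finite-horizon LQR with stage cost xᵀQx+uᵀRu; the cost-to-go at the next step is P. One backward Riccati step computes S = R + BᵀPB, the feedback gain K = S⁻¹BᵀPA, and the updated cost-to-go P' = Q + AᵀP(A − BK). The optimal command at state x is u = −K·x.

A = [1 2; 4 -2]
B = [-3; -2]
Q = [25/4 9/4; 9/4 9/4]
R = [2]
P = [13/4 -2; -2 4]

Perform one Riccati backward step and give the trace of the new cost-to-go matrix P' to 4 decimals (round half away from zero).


BᵀP = [-5.7500 -2.0000]
S = R + BᵀPB = [2] + [21.2500] = [23.2500]
BᵀPA = [-13.7500 -7.5000]
K = S⁻¹·BᵀPA = [-0.5914 -0.3226]
A−BK = [-0.7742 1.0323; 2.8172 -2.6452]
AᵀP(A−BK) = [43.1183 -41.9355; -41.9355 42.5806]
P' = Q + AᵀP(A−BK) = [49.3683 -39.6855; -39.6855 44.8306]
tr(P') = 94.1989

94.1989


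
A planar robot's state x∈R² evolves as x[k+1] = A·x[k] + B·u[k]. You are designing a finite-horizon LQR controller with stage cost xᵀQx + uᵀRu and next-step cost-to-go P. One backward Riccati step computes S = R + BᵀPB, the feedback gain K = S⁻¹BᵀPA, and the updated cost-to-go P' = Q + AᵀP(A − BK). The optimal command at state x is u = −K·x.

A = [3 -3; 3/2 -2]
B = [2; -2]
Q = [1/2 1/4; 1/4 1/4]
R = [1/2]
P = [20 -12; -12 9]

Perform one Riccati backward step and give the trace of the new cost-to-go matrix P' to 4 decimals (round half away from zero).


BᵀP = [64.0000 -42.0000]
S = R + BᵀPB = [1/2] + [212.0000] = [212.5000]
BᵀPA = [129.0000 -108.0000]
K = S⁻¹·BᵀPA = [0.6071 -0.5082]
A−BK = [1.7859 -1.9835; 2.7141 -3.0165]
AᵀP(A−BK) = [13.9394 -15.4376; -15.4376 17.1106]
P' = Q + AᵀP(A−BK) = [14.4394 -15.1876; -15.1876 17.3606]
tr(P') = 31.8000

31.8000


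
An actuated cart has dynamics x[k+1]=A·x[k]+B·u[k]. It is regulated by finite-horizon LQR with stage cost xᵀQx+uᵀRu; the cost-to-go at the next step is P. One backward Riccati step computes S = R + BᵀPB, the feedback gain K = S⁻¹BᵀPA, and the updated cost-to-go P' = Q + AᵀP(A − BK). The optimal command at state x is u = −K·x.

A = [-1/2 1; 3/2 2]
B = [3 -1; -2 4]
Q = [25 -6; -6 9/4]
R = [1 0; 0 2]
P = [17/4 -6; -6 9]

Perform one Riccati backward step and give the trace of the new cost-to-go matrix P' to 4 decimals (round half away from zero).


BᵀP = [24.7500 -36.0000; -28.2500 42.0000]
S = R + BᵀPB = [1 0; 0 2] + [146.2500 -168.7500; -168.7500 196.2500] = [147.2500 -168.7500; -168.7500 198.2500]
BᵀPA = [-66.3750 -47.2500; 77.1250 55.7500]
K = S⁻¹·BᵀPA = [-0.2012 0.0566; 0.2178 0.3294]
A−BK = [0.3213 1.1596; 0.2265 0.7957]
AᵀP(A−BK) = [0.1625 0.2277; 0.2277 0.5610]
P' = Q + AᵀP(A−BK) = [25.1625 -5.7723; -5.7723 2.8110]
tr(P') = 27.9735

27.9735


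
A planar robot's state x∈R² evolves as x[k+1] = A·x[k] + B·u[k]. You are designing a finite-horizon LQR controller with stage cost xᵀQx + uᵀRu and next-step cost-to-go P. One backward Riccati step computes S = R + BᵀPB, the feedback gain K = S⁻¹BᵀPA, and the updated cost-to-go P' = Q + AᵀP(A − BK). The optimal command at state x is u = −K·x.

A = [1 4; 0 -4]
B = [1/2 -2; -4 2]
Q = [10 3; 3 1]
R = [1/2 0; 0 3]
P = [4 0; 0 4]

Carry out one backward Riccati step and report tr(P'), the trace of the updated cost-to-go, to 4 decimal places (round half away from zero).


BᵀP = [2.0000 -16.0000; -8.0000 8.0000]
S = R + BᵀPB = [1/2 0; 0 3] + [65.0000 -36.0000; -36.0000 32.0000] = [65.5000 -36.0000; -36.0000 35.0000]
BᵀPA = [2.0000 72.0000; -8.0000 -64.0000]
K = S⁻¹·BᵀPA = [-0.2188 0.2168; -0.4536 -1.6056]
A−BK = [0.2022 0.6804; 0.0321 0.0783]
AᵀP(A−BK) = [0.8088 2.7215; 2.7215 9.6337]
P' = Q + AᵀP(A−BK) = [10.8088 5.7215; 5.7215 10.6337]
tr(P') = 21.4425

21.4425


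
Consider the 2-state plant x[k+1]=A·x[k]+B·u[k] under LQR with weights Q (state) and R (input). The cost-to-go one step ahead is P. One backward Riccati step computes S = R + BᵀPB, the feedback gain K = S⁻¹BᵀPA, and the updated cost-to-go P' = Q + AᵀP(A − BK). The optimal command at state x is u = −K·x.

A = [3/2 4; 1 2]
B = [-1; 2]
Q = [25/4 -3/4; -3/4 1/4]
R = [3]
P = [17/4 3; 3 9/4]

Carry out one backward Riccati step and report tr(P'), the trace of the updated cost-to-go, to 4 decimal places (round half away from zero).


124.7794

BᵀP = [1.7500 1.5000]
S = R + BᵀPB = [3] + [1.2500] = [4.2500]
BᵀPA = [4.1250 10.0000]
K = S⁻¹·BᵀPA = [0.9706 2.3529]
A−BK = [2.4706 6.3529; -0.9412 -2.7059]
AᵀP(A−BK) = [16.8088 41.2941; 41.2941 101.4706]
P' = Q + AᵀP(A−BK) = [23.0588 40.5441; 40.5441 101.7206]
tr(P') = 124.7794


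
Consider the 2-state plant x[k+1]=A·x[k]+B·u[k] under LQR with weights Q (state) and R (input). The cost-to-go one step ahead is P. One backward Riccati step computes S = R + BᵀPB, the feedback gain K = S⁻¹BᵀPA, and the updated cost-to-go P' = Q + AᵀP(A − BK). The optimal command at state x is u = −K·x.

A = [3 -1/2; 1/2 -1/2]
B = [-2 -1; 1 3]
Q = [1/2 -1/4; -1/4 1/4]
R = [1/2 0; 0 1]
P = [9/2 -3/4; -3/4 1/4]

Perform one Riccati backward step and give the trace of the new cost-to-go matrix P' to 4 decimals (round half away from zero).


2.1095

BᵀP = [-9.7500 1.7500; -6.7500 1.5000]
S = R + BᵀPB = [1/2 0; 0 1] + [21.2500 15.0000; 15.0000 11.2500] = [21.7500 15.0000; 15.0000 12.2500]
BᵀPA = [-28.3750 4.0000; -19.5000 2.6250]
K = S⁻¹·BᵀPA = [-1.3296 0.2323; 0.0362 -0.0701]
A−BK = [0.3771 -0.1056; 1.7210 -0.5219]
AᵀP(A−BK) = [1.2920 -0.2768; -0.2768 0.0675]
P' = Q + AᵀP(A−BK) = [1.7920 -0.5268; -0.5268 0.3175]
tr(P') = 2.1095


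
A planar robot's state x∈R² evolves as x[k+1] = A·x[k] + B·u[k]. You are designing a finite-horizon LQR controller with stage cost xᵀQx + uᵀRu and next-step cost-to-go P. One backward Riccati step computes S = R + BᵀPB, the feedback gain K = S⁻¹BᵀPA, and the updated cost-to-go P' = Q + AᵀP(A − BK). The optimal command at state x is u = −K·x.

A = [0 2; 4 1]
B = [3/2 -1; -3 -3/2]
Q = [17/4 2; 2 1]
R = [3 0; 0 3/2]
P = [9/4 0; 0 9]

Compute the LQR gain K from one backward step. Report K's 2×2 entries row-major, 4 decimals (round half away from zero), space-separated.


-0.7735 0.2400 -1.0535 -1.1213

BᵀP = [3.3750 -27.0000; -2.2500 -13.5000]
S = R + BᵀPB = [3 0; 0 3/2] + [86.0625 37.1250; 37.1250 22.5000] = [89.0625 37.1250; 37.1250 24.0000]
BᵀPA = [-108.0000 -20.2500; -54.0000 -18.0000]
K = S⁻¹·BᵀPA = [-0.7735 0.2400; -1.0535 -1.1213]
A−BK = [0.1067 0.5186; 0.0993 0.0382]
AᵀP(A−BK) = [3.5740 1.3736; 1.3736 2.6772]
P' = Q + AᵀP(A−BK) = [7.8240 3.3736; 3.3736 3.6772]
tr(P') = 11.5012


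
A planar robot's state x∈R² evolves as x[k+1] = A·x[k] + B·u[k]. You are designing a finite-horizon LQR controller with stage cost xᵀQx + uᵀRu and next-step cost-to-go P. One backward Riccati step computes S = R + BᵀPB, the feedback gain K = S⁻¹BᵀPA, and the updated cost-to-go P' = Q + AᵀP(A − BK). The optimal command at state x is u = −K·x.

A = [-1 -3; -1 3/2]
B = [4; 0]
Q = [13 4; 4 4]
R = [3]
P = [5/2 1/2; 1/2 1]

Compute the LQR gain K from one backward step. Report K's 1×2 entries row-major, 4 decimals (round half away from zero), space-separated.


BᵀP = [10.0000 2.0000]
S = R + BᵀPB = [3] + [40.0000] = [43.0000]
BᵀPA = [-12.0000 -27.0000]
K = S⁻¹·BᵀPA = [-0.2791 -0.6279]
A−BK = [0.1163 -0.4884; -1.0000 1.5000]
AᵀP(A−BK) = [1.1512 -0.7849; -0.7849 3.2965]
P' = Q + AᵀP(A−BK) = [14.1512 3.2151; 3.2151 7.2965]
tr(P') = 21.4477

-0.2791 -0.6279


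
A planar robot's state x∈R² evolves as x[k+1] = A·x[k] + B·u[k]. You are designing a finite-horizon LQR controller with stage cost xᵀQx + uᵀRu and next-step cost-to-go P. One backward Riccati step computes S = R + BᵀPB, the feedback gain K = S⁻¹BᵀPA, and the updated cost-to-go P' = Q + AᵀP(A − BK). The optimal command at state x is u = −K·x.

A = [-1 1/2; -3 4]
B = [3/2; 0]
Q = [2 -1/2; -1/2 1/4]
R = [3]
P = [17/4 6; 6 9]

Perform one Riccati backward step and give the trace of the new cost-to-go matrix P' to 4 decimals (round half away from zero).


BᵀP = [6.3750 9.0000]
S = R + BᵀPB = [3] + [9.5625] = [12.5625]
BᵀPA = [-33.3750 39.1875]
K = S⁻¹·BᵀPA = [-2.6567 3.1194]
A−BK = [2.9851 -4.1791; -3.0000 4.0000]
AᵀP(A−BK) = [32.5821 -39.0149; -39.0149 46.8209]
P' = Q + AᵀP(A−BK) = [34.5821 -39.5149; -39.5149 47.0709]
tr(P') = 81.6530

81.6530


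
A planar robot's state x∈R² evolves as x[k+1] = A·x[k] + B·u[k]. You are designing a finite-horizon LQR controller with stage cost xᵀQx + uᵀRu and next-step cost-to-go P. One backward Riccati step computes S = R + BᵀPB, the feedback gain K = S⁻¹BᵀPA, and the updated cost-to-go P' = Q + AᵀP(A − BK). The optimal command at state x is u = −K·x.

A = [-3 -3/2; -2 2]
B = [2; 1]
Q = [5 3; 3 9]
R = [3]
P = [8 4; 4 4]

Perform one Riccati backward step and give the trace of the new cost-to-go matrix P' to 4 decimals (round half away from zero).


BᵀP = [20.0000 12.0000]
S = R + BᵀPB = [3] + [52.0000] = [55.0000]
BᵀPA = [-84.0000 -6.0000]
K = S⁻¹·BᵀPA = [-1.5273 -0.1091]
A−BK = [0.0545 -1.2818; -0.4727 2.1091]
AᵀP(A−BK) = [7.7091 -1.1636; -1.1636 9.3455]
P' = Q + AᵀP(A−BK) = [12.7091 1.8364; 1.8364 18.3455]
tr(P') = 31.0545

31.0545


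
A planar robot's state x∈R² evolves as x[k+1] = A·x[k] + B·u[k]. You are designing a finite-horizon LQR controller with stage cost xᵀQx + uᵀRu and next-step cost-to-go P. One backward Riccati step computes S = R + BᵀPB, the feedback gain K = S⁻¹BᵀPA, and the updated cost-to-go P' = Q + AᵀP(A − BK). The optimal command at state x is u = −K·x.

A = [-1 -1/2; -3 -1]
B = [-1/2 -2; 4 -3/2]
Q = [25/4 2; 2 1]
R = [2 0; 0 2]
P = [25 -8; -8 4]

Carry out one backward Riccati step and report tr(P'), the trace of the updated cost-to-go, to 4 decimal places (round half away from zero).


BᵀP = [-44.5000 20.0000; -38.0000 10.0000]
S = R + BᵀPB = [2 0; 0 2] + [102.2500 59.0000; 59.0000 61.0000] = [104.2500 59.0000; 59.0000 63.0000]
BᵀPA = [-15.5000 2.2500; 8.0000 9.0000]
K = S⁻¹·BᵀPA = [-0.4693 -0.1261; 0.5665 0.2610]
A−BK = [-0.1017 -0.0411; -0.2733 -0.1042]
AᵀP(A−BK) = [1.1948 0.4578; 0.4578 0.1851]
P' = Q + AᵀP(A−BK) = [7.4448 2.4578; 2.4578 1.1851]
tr(P') = 8.6299

8.6299


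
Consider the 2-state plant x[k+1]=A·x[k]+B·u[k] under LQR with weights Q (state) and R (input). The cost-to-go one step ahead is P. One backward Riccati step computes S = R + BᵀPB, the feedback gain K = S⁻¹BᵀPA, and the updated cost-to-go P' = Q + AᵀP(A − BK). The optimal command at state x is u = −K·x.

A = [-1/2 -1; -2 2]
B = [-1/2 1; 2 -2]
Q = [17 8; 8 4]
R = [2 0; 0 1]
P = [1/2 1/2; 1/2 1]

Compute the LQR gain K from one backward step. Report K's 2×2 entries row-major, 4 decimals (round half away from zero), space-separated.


BᵀP = [0.7500 1.7500; -0.5000 -1.5000]
S = R + BᵀPB = [2 0; 0 1] + [3.1250 -2.7500; -2.7500 2.5000] = [5.1250 -2.7500; -2.7500 3.5000]
BᵀPA = [-3.8750 2.7500; 3.2500 -2.5000]
K = S⁻¹·BᵀPA = [-0.4458 0.2651; 0.5783 -0.5060]
A−BK = [-1.3012 -0.3614; 0.0482 0.4578]
AᵀP(A−BK) = [1.5181 -0.5783; -0.5783 0.5060]
P' = Q + AᵀP(A−BK) = [18.5181 7.4217; 7.4217 4.5060]
tr(P') = 23.0241

-0.4458 0.2651 0.5783 -0.5060
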